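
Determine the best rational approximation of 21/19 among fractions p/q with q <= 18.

11/10

Expand x = 21/19 as a continued fraction with the Euclidean algorithm:
  21 = 1*19 + 2, so a_0 = 1.
  19 = 9*2 + 1, so a_1 = 9.
  2 = 2*1 + 0, so a_2 = 2.
so x = [1; 9, 2].
Convergents (p_i = a_i*p_{i-1} + p_{i-2}, q_i = a_i*q_{i-1} + q_{i-2} with p_{-2}=0, p_{-1}=1, q_{-2}=1, q_{-1}=0), until the denominator exceeds 18:
  i=0: a_0=1, p_0 = 1*1 + 0 = 1, q_0 = 1*0 + 1 = 1.
  i=1: a_1=9, p_1 = 9*1 + 1 = 10, q_1 = 9*1 + 0 = 9.
  i=2: a_2=2, p_2 = 2*10 + 1 = 21, q_2 = 2*9 + 1 = 19.
q_2 = 19 > 18, so the last convergent with denominator <= 18 is p_1/q_1 = 10/9.
The closest fraction with denominator <= 18 is either p_1/q_1 or the intermediate fraction (k*p_1 + p_0)/(k*q_1 + q_0) with the largest k >= 1 whose denominator stays <= 18; these approach x as k grows, and every other convergent or intermediate fraction in range is farther away.
Largest k: floor((18 - q_0)/q_1) = floor((18 - 1)/9) = 1.
That gives (1*10 + 1)/(1*9 + 1) = 11/10.
Compare the errors: |x - 10/9| = |21*9 - 10*19|/(19*9) = 1/171, and |x - 11/10| = |21*10 - 11*19|/(19*10) = 1/190.
Cross-multiplying, 1*171 = 171 < 190 = 1*190, so 1/190 is smaller: the intermediate fraction 11/10 is closer to x than 10/9.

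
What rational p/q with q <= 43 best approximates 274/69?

Expand x = 274/69 as a continued fraction with the Euclidean algorithm:
  274 = 3*69 + 67, so a_0 = 3.
  69 = 1*67 + 2, so a_1 = 1.
  67 = 33*2 + 1, so a_2 = 33.
  2 = 2*1 + 0, so a_3 = 2.
so x = [3; 1, 33, 2].
Convergents (p_i = a_i*p_{i-1} + p_{i-2}, q_i = a_i*q_{i-1} + q_{i-2} with p_{-2}=0, p_{-1}=1, q_{-2}=1, q_{-1}=0), until the denominator exceeds 43:
  i=0: a_0=3, p_0 = 3*1 + 0 = 3, q_0 = 3*0 + 1 = 1.
  i=1: a_1=1, p_1 = 1*3 + 1 = 4, q_1 = 1*1 + 0 = 1.
  i=2: a_2=33, p_2 = 33*4 + 3 = 135, q_2 = 33*1 + 1 = 34.
  i=3: a_3=2, p_3 = 2*135 + 4 = 274, q_3 = 2*34 + 1 = 69.
q_3 = 69 > 43, so the last convergent with denominator <= 43 is p_2/q_2 = 135/34.
The closest fraction with denominator <= 43 is either p_2/q_2 or the intermediate fraction (k*p_2 + p_1)/(k*q_2 + q_1) with the largest k >= 1 whose denominator stays <= 43; these approach x as k grows, and every other convergent or intermediate fraction in range is farther away.
Largest k: floor((43 - q_1)/q_2) = floor((43 - 1)/34) = 1.
That gives (1*135 + 4)/(1*34 + 1) = 139/35.
Compare the errors: |x - 135/34| = |274*34 - 135*69|/(69*34) = 1/2346, and |x - 139/35| = |274*35 - 139*69|/(69*35) = 1/2415.
Cross-multiplying, 1*2346 = 2346 < 2415 = 1*2415, so 1/2415 is smaller: the intermediate fraction 139/35 is closer to x than 135/34.

139/35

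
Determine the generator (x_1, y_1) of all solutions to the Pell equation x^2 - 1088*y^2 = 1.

First expand sqrt(1088) as a continued fraction. With x_i = (sqrt(1088) + m_i)/d_i and (m_0, d_0) = (0, 1): a_0 = floor(sqrt(1088)) = 32, since 32^2 = 1024 <= 1088 < 1089 = 33^2.
Iterate m_{i+1} = d_i*a_i - m_i, d_{i+1} = (1088 - m_{i+1}^2)/d_i, a_{i+1} = floor((a_0 + m_{i+1})/d_{i+1}):
  m_1 = 1*32 - 0 = 32, d_1 = (1088 - 32^2)/1 = 64/1 = 64, a_1 = floor((32 + 32)/64) = 1.
  m_2 = 64*1 - 32 = 32, d_2 = (1088 - 32^2)/64 = 64/64 = 1, a_2 = floor((32 + 32)/1) = 64.
  m_3 = 1*64 - 32 = 32, d_3 = (1088 - 32^2)/1 = 64/1 = 64: (m_3, d_3) = (m_1, d_1) = (32, 64), so from here the quotients repeat a_1, a_2; the period length is 2.
So sqrt(1088) = [32; (1, 64)] with period length k = 2.
k is even, so the fundamental solution of x^2 - 1088y^2 = 1 is (p_{k-1}, q_{k-1}) = (p_1, q_1); compute convergents through index 1.
Convergents (p_i = a_i*p_{i-1} + p_{i-2}, q_i = a_i*q_{i-1} + q_{i-2} with p_{-2}=0, p_{-1}=1, q_{-2}=1, q_{-1}=0):
  i=0: a_0=32, p_0 = 32*1 + 0 = 32, q_0 = 32*0 + 1 = 1.
  i=1: a_1=1, p_1 = 1*32 + 1 = 33, q_1 = 1*1 + 0 = 1.
Check: 33^2 - 1088*1^2 = 1089 - 1088 = 1, so (x, y) = (33, 1) solves the equation, and by the theorem it is the least positive solution.

(x, y) = (33, 1)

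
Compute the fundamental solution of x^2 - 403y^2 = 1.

First expand sqrt(403) as a continued fraction. With x_i = (sqrt(403) + m_i)/d_i and (m_0, d_0) = (0, 1): a_0 = floor(sqrt(403)) = 20, since 20^2 = 400 <= 403 < 441 = 21^2.
Iterate m_{i+1} = d_i*a_i - m_i, d_{i+1} = (403 - m_{i+1}^2)/d_i, a_{i+1} = floor((a_0 + m_{i+1})/d_{i+1}):
  m_1 = 1*20 - 0 = 20, d_1 = (403 - 20^2)/1 = 3/1 = 3, a_1 = floor((20 + 20)/3) = 13.
  m_2 = 3*13 - 20 = 19, d_2 = (403 - 19^2)/3 = 42/3 = 14, a_2 = floor((20 + 19)/14) = 2.
  m_3 = 14*2 - 19 = 9, d_3 = (403 - 9^2)/14 = 322/14 = 23, a_3 = floor((20 + 9)/23) = 1.
  m_4 = 23*1 - 9 = 14, d_4 = (403 - 14^2)/23 = 207/23 = 9, a_4 = floor((20 + 14)/9) = 3.
  m_5 = 9*3 - 14 = 13, d_5 = (403 - 13^2)/9 = 234/9 = 26, a_5 = floor((20 + 13)/26) = 1.
  m_6 = 26*1 - 13 = 13, d_6 = (403 - 13^2)/26 = 234/26 = 9, a_6 = floor((20 + 13)/9) = 3.
  m_7 = 9*3 - 13 = 14, d_7 = (403 - 14^2)/9 = 207/9 = 23, a_7 = floor((20 + 14)/23) = 1.
  m_8 = 23*1 - 14 = 9, d_8 = (403 - 9^2)/23 = 322/23 = 14, a_8 = floor((20 + 9)/14) = 2.
  m_9 = 14*2 - 9 = 19, d_9 = (403 - 19^2)/14 = 42/14 = 3, a_9 = floor((20 + 19)/3) = 13.
  m_10 = 3*13 - 19 = 20, d_10 = (403 - 20^2)/3 = 3/3 = 1, a_10 = floor((20 + 20)/1) = 40.
  m_11 = 1*40 - 20 = 20, d_11 = (403 - 20^2)/1 = 3/1 = 3: (m_11, d_11) = (m_1, d_1) = (20, 3), so from here the quotients repeat a_1, ..., a_10; the period length is 10.
So sqrt(403) = [20; (13, 2, 1, 3, 1, 3, 1, 2, 13, 40)] with period length k = 10.
k is even, so the fundamental solution of x^2 - 403y^2 = 1 is (p_{k-1}, q_{k-1}) = (p_9, q_9); compute convergents through index 9.
Convergents (p_i = a_i*p_{i-1} + p_{i-2}, q_i = a_i*q_{i-1} + q_{i-2} with p_{-2}=0, p_{-1}=1, q_{-2}=1, q_{-1}=0):
  i=0: a_0=20, p_0 = 20*1 + 0 = 20, q_0 = 20*0 + 1 = 1.
  i=1: a_1=13, p_1 = 13*20 + 1 = 261, q_1 = 13*1 + 0 = 13.
  i=2: a_2=2, p_2 = 2*261 + 20 = 542, q_2 = 2*13 + 1 = 27.
  i=3: a_3=1, p_3 = 1*542 + 261 = 803, q_3 = 1*27 + 13 = 40.
  i=4: a_4=3, p_4 = 3*803 + 542 = 2951, q_4 = 3*40 + 27 = 147.
  i=5: a_5=1, p_5 = 1*2951 + 803 = 3754, q_5 = 1*147 + 40 = 187.
  i=6: a_6=3, p_6 = 3*3754 + 2951 = 14213, q_6 = 3*187 + 147 = 708.
  i=7: a_7=1, p_7 = 1*14213 + 3754 = 17967, q_7 = 1*708 + 187 = 895.
  i=8: a_8=2, p_8 = 2*17967 + 14213 = 50147, q_8 = 2*895 + 708 = 2498.
  i=9: a_9=13, p_9 = 13*50147 + 17967 = 669878, q_9 = 13*2498 + 895 = 33369.
Check: 669878^2 - 403*33369^2 = 448736534884 - 448736534883 = 1, so (x, y) = (669878, 33369) solves the equation, and by the theorem it is the least positive solution.

(x, y) = (669878, 33369)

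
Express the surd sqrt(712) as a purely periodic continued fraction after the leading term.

[26; (1, 2, 6, 2, 1, 52)]

Write x_i = (sqrt(712) + m_i)/d_i with (m_0, d_0) = (0, 1). a_0 = floor(sqrt(712)) = 26, since 26^2 = 676 <= 712 < 729 = 27^2.
Iterate m_{i+1} = d_i*a_i - m_i, d_{i+1} = (712 - m_{i+1}^2)/d_i, a_{i+1} = floor((a_0 + m_{i+1})/d_{i+1}):
  m_1 = 1*26 - 0 = 26, d_1 = (712 - 26^2)/1 = 36/1 = 36, a_1 = floor((26 + 26)/36) = 1.
  m_2 = 36*1 - 26 = 10, d_2 = (712 - 10^2)/36 = 612/36 = 17, a_2 = floor((26 + 10)/17) = 2.
  m_3 = 17*2 - 10 = 24, d_3 = (712 - 24^2)/17 = 136/17 = 8, a_3 = floor((26 + 24)/8) = 6.
  m_4 = 8*6 - 24 = 24, d_4 = (712 - 24^2)/8 = 136/8 = 17, a_4 = floor((26 + 24)/17) = 2.
  m_5 = 17*2 - 24 = 10, d_5 = (712 - 10^2)/17 = 612/17 = 36, a_5 = floor((26 + 10)/36) = 1.
  m_6 = 36*1 - 10 = 26, d_6 = (712 - 26^2)/36 = 36/36 = 1, a_6 = floor((26 + 26)/1) = 52.
  m_7 = 1*52 - 26 = 26, d_7 = (712 - 26^2)/1 = 36/1 = 36: (m_7, d_7) = (m_1, d_1) = (26, 36), so from here the quotients repeat a_1, ..., a_6; the period length is 6.
Hence the expansion of sqrt(712) is a_0 = 26 followed by the repeating block 1, 2, 6, 2, 1, 52 (period 6).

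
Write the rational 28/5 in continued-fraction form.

[5; 1, 1, 2]

Run the Euclidean algorithm on 28 and 5; the successive quotients are the partial quotients a_0, a_1, ... (each step inverts the fractional part left over by the previous one):
  28 = 5*5 + 3, so a_0 = 5.
  5 = 1*3 + 2, so a_1 = 1.
  3 = 1*2 + 1, so a_2 = 1.
  2 = 2*1 + 0, so a_3 = 2.
The remainder reaches 0 after 4 divisions, so the expansion has 4 partial quotients, read off in order.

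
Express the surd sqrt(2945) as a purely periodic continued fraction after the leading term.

[54; (3, 1, 2, 1, 3, 108)]

Write x_i = (sqrt(2945) + m_i)/d_i with (m_0, d_0) = (0, 1). a_0 = floor(sqrt(2945)) = 54, since 54^2 = 2916 <= 2945 < 3025 = 55^2.
Iterate m_{i+1} = d_i*a_i - m_i, d_{i+1} = (2945 - m_{i+1}^2)/d_i, a_{i+1} = floor((a_0 + m_{i+1})/d_{i+1}):
  m_1 = 1*54 - 0 = 54, d_1 = (2945 - 54^2)/1 = 29/1 = 29, a_1 = floor((54 + 54)/29) = 3.
  m_2 = 29*3 - 54 = 33, d_2 = (2945 - 33^2)/29 = 1856/29 = 64, a_2 = floor((54 + 33)/64) = 1.
  m_3 = 64*1 - 33 = 31, d_3 = (2945 - 31^2)/64 = 1984/64 = 31, a_3 = floor((54 + 31)/31) = 2.
  m_4 = 31*2 - 31 = 31, d_4 = (2945 - 31^2)/31 = 1984/31 = 64, a_4 = floor((54 + 31)/64) = 1.
  m_5 = 64*1 - 31 = 33, d_5 = (2945 - 33^2)/64 = 1856/64 = 29, a_5 = floor((54 + 33)/29) = 3.
  m_6 = 29*3 - 33 = 54, d_6 = (2945 - 54^2)/29 = 29/29 = 1, a_6 = floor((54 + 54)/1) = 108.
  m_7 = 1*108 - 54 = 54, d_7 = (2945 - 54^2)/1 = 29/1 = 29: (m_7, d_7) = (m_1, d_1) = (54, 29), so from here the quotients repeat a_1, ..., a_6; the period length is 6.
Hence the expansion of sqrt(2945) is a_0 = 54 followed by the repeating block 3, 1, 2, 1, 3, 108 (period 6).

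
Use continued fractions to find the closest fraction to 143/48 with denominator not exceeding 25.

74/25

Expand x = 143/48 as a continued fraction with the Euclidean algorithm:
  143 = 2*48 + 47, so a_0 = 2.
  48 = 1*47 + 1, so a_1 = 1.
  47 = 47*1 + 0, so a_2 = 47.
so x = [2; 1, 47].
Convergents (p_i = a_i*p_{i-1} + p_{i-2}, q_i = a_i*q_{i-1} + q_{i-2} with p_{-2}=0, p_{-1}=1, q_{-2}=1, q_{-1}=0), until the denominator exceeds 25:
  i=0: a_0=2, p_0 = 2*1 + 0 = 2, q_0 = 2*0 + 1 = 1.
  i=1: a_1=1, p_1 = 1*2 + 1 = 3, q_1 = 1*1 + 0 = 1.
  i=2: a_2=47, p_2 = 47*3 + 2 = 143, q_2 = 47*1 + 1 = 48.
q_2 = 48 > 25, so the last convergent with denominator <= 25 is p_1/q_1 = 3/1.
The closest fraction with denominator <= 25 is either p_1/q_1 or the intermediate fraction (k*p_1 + p_0)/(k*q_1 + q_0) with the largest k >= 1 whose denominator stays <= 25; these approach x as k grows, and every other convergent or intermediate fraction in range is farther away.
Largest k: floor((25 - q_0)/q_1) = floor((25 - 1)/1) = 24.
That gives (24*3 + 2)/(24*1 + 1) = 74/25.
Compare the errors: |x - 3/1| = |143*1 - 3*48|/(48*1) = 1/48, and |x - 74/25| = |143*25 - 74*48|/(48*25) = 23/1200.
Cross-multiplying, 23*48 = 1104 < 1200 = 1*1200, so 23/1200 is smaller: the intermediate fraction 74/25 is closer to x than 3/1.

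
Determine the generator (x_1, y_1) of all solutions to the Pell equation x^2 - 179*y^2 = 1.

First expand sqrt(179) as a continued fraction. With x_i = (sqrt(179) + m_i)/d_i and (m_0, d_0) = (0, 1): a_0 = floor(sqrt(179)) = 13, since 13^2 = 169 <= 179 < 196 = 14^2.
Iterate m_{i+1} = d_i*a_i - m_i, d_{i+1} = (179 - m_{i+1}^2)/d_i, a_{i+1} = floor((a_0 + m_{i+1})/d_{i+1}):
  m_1 = 1*13 - 0 = 13, d_1 = (179 - 13^2)/1 = 10/1 = 10, a_1 = floor((13 + 13)/10) = 2.
  m_2 = 10*2 - 13 = 7, d_2 = (179 - 7^2)/10 = 130/10 = 13, a_2 = floor((13 + 7)/13) = 1.
  m_3 = 13*1 - 7 = 6, d_3 = (179 - 6^2)/13 = 143/13 = 11, a_3 = floor((13 + 6)/11) = 1.
  m_4 = 11*1 - 6 = 5, d_4 = (179 - 5^2)/11 = 154/11 = 14, a_4 = floor((13 + 5)/14) = 1.
  m_5 = 14*1 - 5 = 9, d_5 = (179 - 9^2)/14 = 98/14 = 7, a_5 = floor((13 + 9)/7) = 3.
  m_6 = 7*3 - 9 = 12, d_6 = (179 - 12^2)/7 = 35/7 = 5, a_6 = floor((13 + 12)/5) = 5.
  m_7 = 5*5 - 12 = 13, d_7 = (179 - 13^2)/5 = 10/5 = 2, a_7 = floor((13 + 13)/2) = 13.
  m_8 = 2*13 - 13 = 13, d_8 = (179 - 13^2)/2 = 10/2 = 5, a_8 = floor((13 + 13)/5) = 5.
  m_9 = 5*5 - 13 = 12, d_9 = (179 - 12^2)/5 = 35/5 = 7, a_9 = floor((13 + 12)/7) = 3.
  m_10 = 7*3 - 12 = 9, d_10 = (179 - 9^2)/7 = 98/7 = 14, a_10 = floor((13 + 9)/14) = 1.
  m_11 = 14*1 - 9 = 5, d_11 = (179 - 5^2)/14 = 154/14 = 11, a_11 = floor((13 + 5)/11) = 1.
  m_12 = 11*1 - 5 = 6, d_12 = (179 - 6^2)/11 = 143/11 = 13, a_12 = floor((13 + 6)/13) = 1.
  m_13 = 13*1 - 6 = 7, d_13 = (179 - 7^2)/13 = 130/13 = 10, a_13 = floor((13 + 7)/10) = 2.
  m_14 = 10*2 - 7 = 13, d_14 = (179 - 13^2)/10 = 10/10 = 1, a_14 = floor((13 + 13)/1) = 26.
  m_15 = 1*26 - 13 = 13, d_15 = (179 - 13^2)/1 = 10/1 = 10: (m_15, d_15) = (m_1, d_1) = (13, 10), so from here the quotients repeat a_1, ..., a_14; the period length is 14.
So sqrt(179) = [13; (2, 1, 1, 1, 3, 5, 13, 5, 3, 1, 1, 1, 2, 26)] with period length k = 14.
k is even, so the fundamental solution of x^2 - 179y^2 = 1 is (p_{k-1}, q_{k-1}) = (p_13, q_13); compute convergents through index 13.
Convergents (p_i = a_i*p_{i-1} + p_{i-2}, q_i = a_i*q_{i-1} + q_{i-2} with p_{-2}=0, p_{-1}=1, q_{-2}=1, q_{-1}=0):
  i=0: a_0=13, p_0 = 13*1 + 0 = 13, q_0 = 13*0 + 1 = 1.
  i=1: a_1=2, p_1 = 2*13 + 1 = 27, q_1 = 2*1 + 0 = 2.
  i=2: a_2=1, p_2 = 1*27 + 13 = 40, q_2 = 1*2 + 1 = 3.
  i=3: a_3=1, p_3 = 1*40 + 27 = 67, q_3 = 1*3 + 2 = 5.
  i=4: a_4=1, p_4 = 1*67 + 40 = 107, q_4 = 1*5 + 3 = 8.
  i=5: a_5=3, p_5 = 3*107 + 67 = 388, q_5 = 3*8 + 5 = 29.
  i=6: a_6=5, p_6 = 5*388 + 107 = 2047, q_6 = 5*29 + 8 = 153.
  i=7: a_7=13, p_7 = 13*2047 + 388 = 26999, q_7 = 13*153 + 29 = 2018.
  i=8: a_8=5, p_8 = 5*26999 + 2047 = 137042, q_8 = 5*2018 + 153 = 10243.
  i=9: a_9=3, p_9 = 3*137042 + 26999 = 438125, q_9 = 3*10243 + 2018 = 32747.
  i=10: a_10=1, p_10 = 1*438125 + 137042 = 575167, q_10 = 1*32747 + 10243 = 42990.
  i=11: a_11=1, p_11 = 1*575167 + 438125 = 1013292, q_11 = 1*42990 + 32747 = 75737.
  i=12: a_12=1, p_12 = 1*1013292 + 575167 = 1588459, q_12 = 1*75737 + 42990 = 118727.
  i=13: a_13=2, p_13 = 2*1588459 + 1013292 = 4190210, q_13 = 2*118727 + 75737 = 313191.
Check: 4190210^2 - 179*313191^2 = 17557859844100 - 17557859844099 = 1, so (x, y) = (4190210, 313191) solves the equation, and by the theorem it is the least positive solution.

(x, y) = (4190210, 313191)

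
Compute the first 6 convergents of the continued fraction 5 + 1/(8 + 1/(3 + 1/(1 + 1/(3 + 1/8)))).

5/1, 41/8, 128/25, 169/33, 635/124, 5249/1025

Using the convergent recurrence p_i = a_i*p_{i-1} + p_{i-2}, q_i = a_i*q_{i-1} + q_{i-2} with p_{-2}=0, p_{-1}=1, q_{-2}=1, q_{-1}=0:
  i=0: a_0=5, p_0 = 5*1 + 0 = 5, q_0 = 5*0 + 1 = 1.
  i=1: a_1=8, p_1 = 8*5 + 1 = 41, q_1 = 8*1 + 0 = 8.
  i=2: a_2=3, p_2 = 3*41 + 5 = 128, q_2 = 3*8 + 1 = 25.
  i=3: a_3=1, p_3 = 1*128 + 41 = 169, q_3 = 1*25 + 8 = 33.
  i=4: a_4=3, p_4 = 3*169 + 128 = 635, q_4 = 3*33 + 25 = 124.
  i=5: a_5=8, p_5 = 8*635 + 169 = 5249, q_5 = 8*124 + 33 = 1025.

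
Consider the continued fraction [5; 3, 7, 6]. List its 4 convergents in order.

5/1, 16/3, 117/22, 718/135

Using the convergent recurrence p_i = a_i*p_{i-1} + p_{i-2}, q_i = a_i*q_{i-1} + q_{i-2} with p_{-2}=0, p_{-1}=1, q_{-2}=1, q_{-1}=0:
  i=0: a_0=5, p_0 = 5*1 + 0 = 5, q_0 = 5*0 + 1 = 1.
  i=1: a_1=3, p_1 = 3*5 + 1 = 16, q_1 = 3*1 + 0 = 3.
  i=2: a_2=7, p_2 = 7*16 + 5 = 117, q_2 = 7*3 + 1 = 22.
  i=3: a_3=6, p_3 = 6*117 + 16 = 718, q_3 = 6*22 + 3 = 135.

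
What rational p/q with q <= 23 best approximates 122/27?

104/23

Expand x = 122/27 as a continued fraction with the Euclidean algorithm:
  122 = 4*27 + 14, so a_0 = 4.
  27 = 1*14 + 13, so a_1 = 1.
  14 = 1*13 + 1, so a_2 = 1.
  13 = 13*1 + 0, so a_3 = 13.
so x = [4; 1, 1, 13].
Convergents (p_i = a_i*p_{i-1} + p_{i-2}, q_i = a_i*q_{i-1} + q_{i-2} with p_{-2}=0, p_{-1}=1, q_{-2}=1, q_{-1}=0), until the denominator exceeds 23:
  i=0: a_0=4, p_0 = 4*1 + 0 = 4, q_0 = 4*0 + 1 = 1.
  i=1: a_1=1, p_1 = 1*4 + 1 = 5, q_1 = 1*1 + 0 = 1.
  i=2: a_2=1, p_2 = 1*5 + 4 = 9, q_2 = 1*1 + 1 = 2.
  i=3: a_3=13, p_3 = 13*9 + 5 = 122, q_3 = 13*2 + 1 = 27.
q_3 = 27 > 23, so the last convergent with denominator <= 23 is p_2/q_2 = 9/2.
The closest fraction with denominator <= 23 is either p_2/q_2 or the intermediate fraction (k*p_2 + p_1)/(k*q_2 + q_1) with the largest k >= 1 whose denominator stays <= 23; these approach x as k grows, and every other convergent or intermediate fraction in range is farther away.
Largest k: floor((23 - q_1)/q_2) = floor((23 - 1)/2) = 11.
That gives (11*9 + 5)/(11*2 + 1) = 104/23.
Compare the errors: |x - 9/2| = |122*2 - 9*27|/(27*2) = 1/54, and |x - 104/23| = |122*23 - 104*27|/(27*23) = 2/621.
Cross-multiplying, 2*54 = 108 < 621 = 1*621, so 2/621 is smaller: the intermediate fraction 104/23 is closer to x than 9/2.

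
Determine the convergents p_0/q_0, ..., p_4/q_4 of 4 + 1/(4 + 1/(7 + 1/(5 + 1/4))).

Using the convergent recurrence p_i = a_i*p_{i-1} + p_{i-2}, q_i = a_i*q_{i-1} + q_{i-2} with p_{-2}=0, p_{-1}=1, q_{-2}=1, q_{-1}=0:
  i=0: a_0=4, p_0 = 4*1 + 0 = 4, q_0 = 4*0 + 1 = 1.
  i=1: a_1=4, p_1 = 4*4 + 1 = 17, q_1 = 4*1 + 0 = 4.
  i=2: a_2=7, p_2 = 7*17 + 4 = 123, q_2 = 7*4 + 1 = 29.
  i=3: a_3=5, p_3 = 5*123 + 17 = 632, q_3 = 5*29 + 4 = 149.
  i=4: a_4=4, p_4 = 4*632 + 123 = 2651, q_4 = 4*149 + 29 = 625.

4/1, 17/4, 123/29, 632/149, 2651/625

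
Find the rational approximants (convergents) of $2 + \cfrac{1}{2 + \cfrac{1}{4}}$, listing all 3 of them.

2/1, 5/2, 22/9

Using the convergent recurrence p_i = a_i*p_{i-1} + p_{i-2}, q_i = a_i*q_{i-1} + q_{i-2} with p_{-2}=0, p_{-1}=1, q_{-2}=1, q_{-1}=0:
  i=0: a_0=2, p_0 = 2*1 + 0 = 2, q_0 = 2*0 + 1 = 1.
  i=1: a_1=2, p_1 = 2*2 + 1 = 5, q_1 = 2*1 + 0 = 2.
  i=2: a_2=4, p_2 = 4*5 + 2 = 22, q_2 = 4*2 + 1 = 9.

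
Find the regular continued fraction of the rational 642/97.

[6; 1, 1, 1, 1, 1, 1, 1, 4]

Run the Euclidean algorithm on 642 and 97; the successive quotients are the partial quotients a_0, a_1, ... (each step inverts the fractional part left over by the previous one):
  642 = 6*97 + 60, so a_0 = 6.
  97 = 1*60 + 37, so a_1 = 1.
  60 = 1*37 + 23, so a_2 = 1.
  37 = 1*23 + 14, so a_3 = 1.
  23 = 1*14 + 9, so a_4 = 1.
  14 = 1*9 + 5, so a_5 = 1.
  9 = 1*5 + 4, so a_6 = 1.
  5 = 1*4 + 1, so a_7 = 1.
  4 = 4*1 + 0, so a_8 = 4.
The remainder reaches 0 after 9 divisions, so the expansion has 9 partial quotients, read off in order.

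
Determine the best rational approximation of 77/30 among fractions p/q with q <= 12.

18/7

Expand x = 77/30 as a continued fraction with the Euclidean algorithm:
  77 = 2*30 + 17, so a_0 = 2.
  30 = 1*17 + 13, so a_1 = 1.
  17 = 1*13 + 4, so a_2 = 1.
  13 = 3*4 + 1, so a_3 = 3.
  4 = 4*1 + 0, so a_4 = 4.
so x = [2; 1, 1, 3, 4].
Convergents (p_i = a_i*p_{i-1} + p_{i-2}, q_i = a_i*q_{i-1} + q_{i-2} with p_{-2}=0, p_{-1}=1, q_{-2}=1, q_{-1}=0), until the denominator exceeds 12:
  i=0: a_0=2, p_0 = 2*1 + 0 = 2, q_0 = 2*0 + 1 = 1.
  i=1: a_1=1, p_1 = 1*2 + 1 = 3, q_1 = 1*1 + 0 = 1.
  i=2: a_2=1, p_2 = 1*3 + 2 = 5, q_2 = 1*1 + 1 = 2.
  i=3: a_3=3, p_3 = 3*5 + 3 = 18, q_3 = 3*2 + 1 = 7.
  i=4: a_4=4, p_4 = 4*18 + 5 = 77, q_4 = 4*7 + 2 = 30.
q_4 = 30 > 12, so the last convergent with denominator <= 12 is p_3/q_3 = 18/7.
The closest fraction with denominator <= 12 is either p_3/q_3 or the intermediate fraction (k*p_3 + p_2)/(k*q_3 + q_2) with the largest k >= 1 whose denominator stays <= 12; these approach x as k grows, and every other convergent or intermediate fraction in range is farther away.
Largest k: floor((12 - q_2)/q_3) = floor((12 - 2)/7) = 1.
That gives (1*18 + 5)/(1*7 + 2) = 23/9.
Compare the errors: |x - 18/7| = |77*7 - 18*30|/(30*7) = 1/210, and |x - 23/9| = |77*9 - 23*30|/(30*9) = 3/270.
Cross-multiplying, 1*270 = 270 < 630 = 3*210, so 1/210 is smaller: the convergent 18/7 is closer to x than 23/9.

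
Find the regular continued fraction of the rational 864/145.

[5; 1, 23, 6]

Run the Euclidean algorithm on 864 and 145; the successive quotients are the partial quotients a_0, a_1, ... (each step inverts the fractional part left over by the previous one):
  864 = 5*145 + 139, so a_0 = 5.
  145 = 1*139 + 6, so a_1 = 1.
  139 = 23*6 + 1, so a_2 = 23.
  6 = 6*1 + 0, so a_3 = 6.
The remainder reaches 0 after 4 divisions, so the expansion has 4 partial quotients, read off in order.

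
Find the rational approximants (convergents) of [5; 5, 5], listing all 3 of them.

5/1, 26/5, 135/26

Using the convergent recurrence p_i = a_i*p_{i-1} + p_{i-2}, q_i = a_i*q_{i-1} + q_{i-2} with p_{-2}=0, p_{-1}=1, q_{-2}=1, q_{-1}=0:
  i=0: a_0=5, p_0 = 5*1 + 0 = 5, q_0 = 5*0 + 1 = 1.
  i=1: a_1=5, p_1 = 5*5 + 1 = 26, q_1 = 5*1 + 0 = 5.
  i=2: a_2=5, p_2 = 5*26 + 5 = 135, q_2 = 5*5 + 1 = 26.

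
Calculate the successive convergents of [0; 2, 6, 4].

0/1, 1/2, 6/13, 25/54

Using the convergent recurrence p_i = a_i*p_{i-1} + p_{i-2}, q_i = a_i*q_{i-1} + q_{i-2} with p_{-2}=0, p_{-1}=1, q_{-2}=1, q_{-1}=0:
  i=0: a_0=0, p_0 = 0*1 + 0 = 0, q_0 = 0*0 + 1 = 1.
  i=1: a_1=2, p_1 = 2*0 + 1 = 1, q_1 = 2*1 + 0 = 2.
  i=2: a_2=6, p_2 = 6*1 + 0 = 6, q_2 = 6*2 + 1 = 13.
  i=3: a_3=4, p_3 = 4*6 + 1 = 25, q_3 = 4*13 + 2 = 54.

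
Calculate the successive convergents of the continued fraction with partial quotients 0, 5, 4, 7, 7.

0/1, 1/5, 4/21, 29/152, 207/1085

Using the convergent recurrence p_i = a_i*p_{i-1} + p_{i-2}, q_i = a_i*q_{i-1} + q_{i-2} with p_{-2}=0, p_{-1}=1, q_{-2}=1, q_{-1}=0:
  i=0: a_0=0, p_0 = 0*1 + 0 = 0, q_0 = 0*0 + 1 = 1.
  i=1: a_1=5, p_1 = 5*0 + 1 = 1, q_1 = 5*1 + 0 = 5.
  i=2: a_2=4, p_2 = 4*1 + 0 = 4, q_2 = 4*5 + 1 = 21.
  i=3: a_3=7, p_3 = 7*4 + 1 = 29, q_3 = 7*21 + 5 = 152.
  i=4: a_4=7, p_4 = 7*29 + 4 = 207, q_4 = 7*152 + 21 = 1085.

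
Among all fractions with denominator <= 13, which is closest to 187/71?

29/11

Expand x = 187/71 as a continued fraction with the Euclidean algorithm:
  187 = 2*71 + 45, so a_0 = 2.
  71 = 1*45 + 26, so a_1 = 1.
  45 = 1*26 + 19, so a_2 = 1.
  26 = 1*19 + 7, so a_3 = 1.
  19 = 2*7 + 5, so a_4 = 2.
  7 = 1*5 + 2, so a_5 = 1.
  5 = 2*2 + 1, so a_6 = 2.
  2 = 2*1 + 0, so a_7 = 2.
so x = [2; 1, 1, 1, 2, 1, 2, 2].
Convergents (p_i = a_i*p_{i-1} + p_{i-2}, q_i = a_i*q_{i-1} + q_{i-2} with p_{-2}=0, p_{-1}=1, q_{-2}=1, q_{-1}=0), until the denominator exceeds 13:
  i=0: a_0=2, p_0 = 2*1 + 0 = 2, q_0 = 2*0 + 1 = 1.
  i=1: a_1=1, p_1 = 1*2 + 1 = 3, q_1 = 1*1 + 0 = 1.
  i=2: a_2=1, p_2 = 1*3 + 2 = 5, q_2 = 1*1 + 1 = 2.
  i=3: a_3=1, p_3 = 1*5 + 3 = 8, q_3 = 1*2 + 1 = 3.
  i=4: a_4=2, p_4 = 2*8 + 5 = 21, q_4 = 2*3 + 2 = 8.
  i=5: a_5=1, p_5 = 1*21 + 8 = 29, q_5 = 1*8 + 3 = 11.
  i=6: a_6=2, p_6 = 2*29 + 21 = 79, q_6 = 2*11 + 8 = 30.
q_6 = 30 > 13, so the last convergent with denominator <= 13 is p_5/q_5 = 29/11.
The closest fraction with denominator <= 13 is either p_5/q_5 or the intermediate fraction (k*p_5 + p_4)/(k*q_5 + q_4) with the largest k >= 1 whose denominator stays <= 13; these approach x as k grows, and every other convergent or intermediate fraction in range is farther away.
Largest k: floor((13 - q_4)/q_5) = floor((13 - 8)/11) = 0.
Since k = 0, no intermediate fraction beyond p_5/q_5 has denominator <= 13, so the convergent 29/11 is the closest (its error is |187*11 - 29*71|/(71*11) = 2/781).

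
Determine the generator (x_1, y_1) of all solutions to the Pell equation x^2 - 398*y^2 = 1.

First expand sqrt(398) as a continued fraction. With x_i = (sqrt(398) + m_i)/d_i and (m_0, d_0) = (0, 1): a_0 = floor(sqrt(398)) = 19, since 19^2 = 361 <= 398 < 400 = 20^2.
Iterate m_{i+1} = d_i*a_i - m_i, d_{i+1} = (398 - m_{i+1}^2)/d_i, a_{i+1} = floor((a_0 + m_{i+1})/d_{i+1}):
  m_1 = 1*19 - 0 = 19, d_1 = (398 - 19^2)/1 = 37/1 = 37, a_1 = floor((19 + 19)/37) = 1.
  m_2 = 37*1 - 19 = 18, d_2 = (398 - 18^2)/37 = 74/37 = 2, a_2 = floor((19 + 18)/2) = 18.
  m_3 = 2*18 - 18 = 18, d_3 = (398 - 18^2)/2 = 74/2 = 37, a_3 = floor((19 + 18)/37) = 1.
  m_4 = 37*1 - 18 = 19, d_4 = (398 - 19^2)/37 = 37/37 = 1, a_4 = floor((19 + 19)/1) = 38.
  m_5 = 1*38 - 19 = 19, d_5 = (398 - 19^2)/1 = 37/1 = 37: (m_5, d_5) = (m_1, d_1) = (19, 37), so from here the quotients repeat a_1, ..., a_4; the period length is 4.
So sqrt(398) = [19; (1, 18, 1, 38)] with period length k = 4.
k is even, so the fundamental solution of x^2 - 398y^2 = 1 is (p_{k-1}, q_{k-1}) = (p_3, q_3); compute convergents through index 3.
Convergents (p_i = a_i*p_{i-1} + p_{i-2}, q_i = a_i*q_{i-1} + q_{i-2} with p_{-2}=0, p_{-1}=1, q_{-2}=1, q_{-1}=0):
  i=0: a_0=19, p_0 = 19*1 + 0 = 19, q_0 = 19*0 + 1 = 1.
  i=1: a_1=1, p_1 = 1*19 + 1 = 20, q_1 = 1*1 + 0 = 1.
  i=2: a_2=18, p_2 = 18*20 + 19 = 379, q_2 = 18*1 + 1 = 19.
  i=3: a_3=1, p_3 = 1*379 + 20 = 399, q_3 = 1*19 + 1 = 20.
Check: 399^2 - 398*20^2 = 159201 - 159200 = 1, so (x, y) = (399, 20) solves the equation, and by the theorem it is the least positive solution.

(x, y) = (399, 20)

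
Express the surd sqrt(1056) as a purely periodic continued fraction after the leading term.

[32; (2, 64)]

Write x_i = (sqrt(1056) + m_i)/d_i with (m_0, d_0) = (0, 1). a_0 = floor(sqrt(1056)) = 32, since 32^2 = 1024 <= 1056 < 1089 = 33^2.
Iterate m_{i+1} = d_i*a_i - m_i, d_{i+1} = (1056 - m_{i+1}^2)/d_i, a_{i+1} = floor((a_0 + m_{i+1})/d_{i+1}):
  m_1 = 1*32 - 0 = 32, d_1 = (1056 - 32^2)/1 = 32/1 = 32, a_1 = floor((32 + 32)/32) = 2.
  m_2 = 32*2 - 32 = 32, d_2 = (1056 - 32^2)/32 = 32/32 = 1, a_2 = floor((32 + 32)/1) = 64.
  m_3 = 1*64 - 32 = 32, d_3 = (1056 - 32^2)/1 = 32/1 = 32: (m_3, d_3) = (m_1, d_1) = (32, 32), so from here the quotients repeat a_1, a_2; the period length is 2.
Hence the expansion of sqrt(1056) is a_0 = 32 followed by the repeating block 2, 64 (period 2).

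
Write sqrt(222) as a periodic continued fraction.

Write x_i = (sqrt(222) + m_i)/d_i with (m_0, d_0) = (0, 1). a_0 = floor(sqrt(222)) = 14, since 14^2 = 196 <= 222 < 225 = 15^2.
Iterate m_{i+1} = d_i*a_i - m_i, d_{i+1} = (222 - m_{i+1}^2)/d_i, a_{i+1} = floor((a_0 + m_{i+1})/d_{i+1}):
  m_1 = 1*14 - 0 = 14, d_1 = (222 - 14^2)/1 = 26/1 = 26, a_1 = floor((14 + 14)/26) = 1.
  m_2 = 26*1 - 14 = 12, d_2 = (222 - 12^2)/26 = 78/26 = 3, a_2 = floor((14 + 12)/3) = 8.
  m_3 = 3*8 - 12 = 12, d_3 = (222 - 12^2)/3 = 78/3 = 26, a_3 = floor((14 + 12)/26) = 1.
  m_4 = 26*1 - 12 = 14, d_4 = (222 - 14^2)/26 = 26/26 = 1, a_4 = floor((14 + 14)/1) = 28.
  m_5 = 1*28 - 14 = 14, d_5 = (222 - 14^2)/1 = 26/1 = 26: (m_5, d_5) = (m_1, d_1) = (14, 26), so from here the quotients repeat a_1, ..., a_4; the period length is 4.
Hence the expansion of sqrt(222) is a_0 = 14 followed by the repeating block 1, 8, 1, 28 (period 4).

[14; (1, 8, 1, 28)]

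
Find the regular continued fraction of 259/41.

[6; 3, 6, 2]

Run the Euclidean algorithm on 259 and 41; the successive quotients are the partial quotients a_0, a_1, ... (each step inverts the fractional part left over by the previous one):
  259 = 6*41 + 13, so a_0 = 6.
  41 = 3*13 + 2, so a_1 = 3.
  13 = 6*2 + 1, so a_2 = 6.
  2 = 2*1 + 0, so a_3 = 2.
The remainder reaches 0 after 4 divisions, so the expansion has 4 partial quotients, read off in order.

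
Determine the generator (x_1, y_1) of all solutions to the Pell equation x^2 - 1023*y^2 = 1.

(x, y) = (32, 1)

First expand sqrt(1023) as a continued fraction. With x_i = (sqrt(1023) + m_i)/d_i and (m_0, d_0) = (0, 1): a_0 = floor(sqrt(1023)) = 31, since 31^2 = 961 <= 1023 < 1024 = 32^2.
Iterate m_{i+1} = d_i*a_i - m_i, d_{i+1} = (1023 - m_{i+1}^2)/d_i, a_{i+1} = floor((a_0 + m_{i+1})/d_{i+1}):
  m_1 = 1*31 - 0 = 31, d_1 = (1023 - 31^2)/1 = 62/1 = 62, a_1 = floor((31 + 31)/62) = 1.
  m_2 = 62*1 - 31 = 31, d_2 = (1023 - 31^2)/62 = 62/62 = 1, a_2 = floor((31 + 31)/1) = 62.
  m_3 = 1*62 - 31 = 31, d_3 = (1023 - 31^2)/1 = 62/1 = 62: (m_3, d_3) = (m_1, d_1) = (31, 62), so from here the quotients repeat a_1, a_2; the period length is 2.
So sqrt(1023) = [31; (1, 62)] with period length k = 2.
k is even, so the fundamental solution of x^2 - 1023y^2 = 1 is (p_{k-1}, q_{k-1}) = (p_1, q_1); compute convergents through index 1.
Convergents (p_i = a_i*p_{i-1} + p_{i-2}, q_i = a_i*q_{i-1} + q_{i-2} with p_{-2}=0, p_{-1}=1, q_{-2}=1, q_{-1}=0):
  i=0: a_0=31, p_0 = 31*1 + 0 = 31, q_0 = 31*0 + 1 = 1.
  i=1: a_1=1, p_1 = 1*31 + 1 = 32, q_1 = 1*1 + 0 = 1.
Check: 32^2 - 1023*1^2 = 1024 - 1023 = 1, so (x, y) = (32, 1) solves the equation, and by the theorem it is the least positive solution.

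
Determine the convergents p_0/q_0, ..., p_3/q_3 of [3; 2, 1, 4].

Using the convergent recurrence p_i = a_i*p_{i-1} + p_{i-2}, q_i = a_i*q_{i-1} + q_{i-2} with p_{-2}=0, p_{-1}=1, q_{-2}=1, q_{-1}=0:
  i=0: a_0=3, p_0 = 3*1 + 0 = 3, q_0 = 3*0 + 1 = 1.
  i=1: a_1=2, p_1 = 2*3 + 1 = 7, q_1 = 2*1 + 0 = 2.
  i=2: a_2=1, p_2 = 1*7 + 3 = 10, q_2 = 1*2 + 1 = 3.
  i=3: a_3=4, p_3 = 4*10 + 7 = 47, q_3 = 4*3 + 2 = 14.

3/1, 7/2, 10/3, 47/14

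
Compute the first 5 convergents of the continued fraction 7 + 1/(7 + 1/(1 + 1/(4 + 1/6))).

Using the convergent recurrence p_i = a_i*p_{i-1} + p_{i-2}, q_i = a_i*q_{i-1} + q_{i-2} with p_{-2}=0, p_{-1}=1, q_{-2}=1, q_{-1}=0:
  i=0: a_0=7, p_0 = 7*1 + 0 = 7, q_0 = 7*0 + 1 = 1.
  i=1: a_1=7, p_1 = 7*7 + 1 = 50, q_1 = 7*1 + 0 = 7.
  i=2: a_2=1, p_2 = 1*50 + 7 = 57, q_2 = 1*7 + 1 = 8.
  i=3: a_3=4, p_3 = 4*57 + 50 = 278, q_3 = 4*8 + 7 = 39.
  i=4: a_4=6, p_4 = 6*278 + 57 = 1725, q_4 = 6*39 + 8 = 242.

7/1, 50/7, 57/8, 278/39, 1725/242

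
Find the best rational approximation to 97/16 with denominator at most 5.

6/1

Expand x = 97/16 as a continued fraction with the Euclidean algorithm:
  97 = 6*16 + 1, so a_0 = 6.
  16 = 16*1 + 0, so a_1 = 16.
so x = [6; 16].
Convergents (p_i = a_i*p_{i-1} + p_{i-2}, q_i = a_i*q_{i-1} + q_{i-2} with p_{-2}=0, p_{-1}=1, q_{-2}=1, q_{-1}=0), until the denominator exceeds 5:
  i=0: a_0=6, p_0 = 6*1 + 0 = 6, q_0 = 6*0 + 1 = 1.
  i=1: a_1=16, p_1 = 16*6 + 1 = 97, q_1 = 16*1 + 0 = 16.
q_1 = 16 > 5, so the last convergent with denominator <= 5 is p_0/q_0 = 6/1.
The closest fraction with denominator <= 5 is either p_0/q_0 or the intermediate fraction (k*p_0 + p_{-1})/(k*q_0 + q_{-1}) with the largest k >= 1 whose denominator stays <= 5; these approach x as k grows, and every other convergent or intermediate fraction in range is farther away.
Largest k: floor((5 - q_{-1})/q_0) = floor((5 - 0)/1) = 5 (using the seeds p_{-1} = 1, q_{-1} = 0).
That gives (5*6 + 1)/(5*1 + 0) = 31/5.
Compare the errors: |x - 6/1| = |97*1 - 6*16|/(16*1) = 1/16, and |x - 31/5| = |97*5 - 31*16|/(16*5) = 11/80.
Cross-multiplying, 1*80 = 80 < 176 = 11*16, so 1/16 is smaller: the convergent 6/1 is closer to x than 31/5.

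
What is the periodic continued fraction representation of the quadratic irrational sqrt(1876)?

Write x_i = (sqrt(1876) + m_i)/d_i with (m_0, d_0) = (0, 1). a_0 = floor(sqrt(1876)) = 43, since 43^2 = 1849 <= 1876 < 1936 = 44^2.
Iterate m_{i+1} = d_i*a_i - m_i, d_{i+1} = (1876 - m_{i+1}^2)/d_i, a_{i+1} = floor((a_0 + m_{i+1})/d_{i+1}):
  m_1 = 1*43 - 0 = 43, d_1 = (1876 - 43^2)/1 = 27/1 = 27, a_1 = floor((43 + 43)/27) = 3.
  m_2 = 27*3 - 43 = 38, d_2 = (1876 - 38^2)/27 = 432/27 = 16, a_2 = floor((43 + 38)/16) = 5.
  m_3 = 16*5 - 38 = 42, d_3 = (1876 - 42^2)/16 = 112/16 = 7, a_3 = floor((43 + 42)/7) = 12.
  m_4 = 7*12 - 42 = 42, d_4 = (1876 - 42^2)/7 = 112/7 = 16, a_4 = floor((43 + 42)/16) = 5.
  m_5 = 16*5 - 42 = 38, d_5 = (1876 - 38^2)/16 = 432/16 = 27, a_5 = floor((43 + 38)/27) = 3.
  m_6 = 27*3 - 38 = 43, d_6 = (1876 - 43^2)/27 = 27/27 = 1, a_6 = floor((43 + 43)/1) = 86.
  m_7 = 1*86 - 43 = 43, d_7 = (1876 - 43^2)/1 = 27/1 = 27: (m_7, d_7) = (m_1, d_1) = (43, 27), so from here the quotients repeat a_1, ..., a_6; the period length is 6.
Hence the expansion of sqrt(1876) is a_0 = 43 followed by the repeating block 3, 5, 12, 5, 3, 86 (period 6).

[43; (3, 5, 12, 5, 3, 86)]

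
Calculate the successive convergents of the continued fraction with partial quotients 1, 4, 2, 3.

1/1, 5/4, 11/9, 38/31

Using the convergent recurrence p_i = a_i*p_{i-1} + p_{i-2}, q_i = a_i*q_{i-1} + q_{i-2} with p_{-2}=0, p_{-1}=1, q_{-2}=1, q_{-1}=0:
  i=0: a_0=1, p_0 = 1*1 + 0 = 1, q_0 = 1*0 + 1 = 1.
  i=1: a_1=4, p_1 = 4*1 + 1 = 5, q_1 = 4*1 + 0 = 4.
  i=2: a_2=2, p_2 = 2*5 + 1 = 11, q_2 = 2*4 + 1 = 9.
  i=3: a_3=3, p_3 = 3*11 + 5 = 38, q_3 = 3*9 + 4 = 31.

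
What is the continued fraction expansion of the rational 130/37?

[3; 1, 1, 18]

Run the Euclidean algorithm on 130 and 37; the successive quotients are the partial quotients a_0, a_1, ... (each step inverts the fractional part left over by the previous one):
  130 = 3*37 + 19, so a_0 = 3.
  37 = 1*19 + 18, so a_1 = 1.
  19 = 1*18 + 1, so a_2 = 1.
  18 = 18*1 + 0, so a_3 = 18.
The remainder reaches 0 after 4 divisions, so the expansion has 4 partial quotients, read off in order.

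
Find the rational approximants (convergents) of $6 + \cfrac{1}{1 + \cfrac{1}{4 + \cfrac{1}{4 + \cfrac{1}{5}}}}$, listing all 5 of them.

6/1, 7/1, 34/5, 143/21, 749/110

Using the convergent recurrence p_i = a_i*p_{i-1} + p_{i-2}, q_i = a_i*q_{i-1} + q_{i-2} with p_{-2}=0, p_{-1}=1, q_{-2}=1, q_{-1}=0:
  i=0: a_0=6, p_0 = 6*1 + 0 = 6, q_0 = 6*0 + 1 = 1.
  i=1: a_1=1, p_1 = 1*6 + 1 = 7, q_1 = 1*1 + 0 = 1.
  i=2: a_2=4, p_2 = 4*7 + 6 = 34, q_2 = 4*1 + 1 = 5.
  i=3: a_3=4, p_3 = 4*34 + 7 = 143, q_3 = 4*5 + 1 = 21.
  i=4: a_4=5, p_4 = 5*143 + 34 = 749, q_4 = 5*21 + 5 = 110.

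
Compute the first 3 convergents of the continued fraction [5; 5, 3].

Using the convergent recurrence p_i = a_i*p_{i-1} + p_{i-2}, q_i = a_i*q_{i-1} + q_{i-2} with p_{-2}=0, p_{-1}=1, q_{-2}=1, q_{-1}=0:
  i=0: a_0=5, p_0 = 5*1 + 0 = 5, q_0 = 5*0 + 1 = 1.
  i=1: a_1=5, p_1 = 5*5 + 1 = 26, q_1 = 5*1 + 0 = 5.
  i=2: a_2=3, p_2 = 3*26 + 5 = 83, q_2 = 3*5 + 1 = 16.

5/1, 26/5, 83/16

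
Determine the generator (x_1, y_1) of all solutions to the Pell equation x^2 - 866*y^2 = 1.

First expand sqrt(866) as a continued fraction. With x_i = (sqrt(866) + m_i)/d_i and (m_0, d_0) = (0, 1): a_0 = floor(sqrt(866)) = 29, since 29^2 = 841 <= 866 < 900 = 30^2.
Iterate m_{i+1} = d_i*a_i - m_i, d_{i+1} = (866 - m_{i+1}^2)/d_i, a_{i+1} = floor((a_0 + m_{i+1})/d_{i+1}):
  m_1 = 1*29 - 0 = 29, d_1 = (866 - 29^2)/1 = 25/1 = 25, a_1 = floor((29 + 29)/25) = 2.
  m_2 = 25*2 - 29 = 21, d_2 = (866 - 21^2)/25 = 425/25 = 17, a_2 = floor((29 + 21)/17) = 2.
  m_3 = 17*2 - 21 = 13, d_3 = (866 - 13^2)/17 = 697/17 = 41, a_3 = floor((29 + 13)/41) = 1.
  m_4 = 41*1 - 13 = 28, d_4 = (866 - 28^2)/41 = 82/41 = 2, a_4 = floor((29 + 28)/2) = 28.
  m_5 = 2*28 - 28 = 28, d_5 = (866 - 28^2)/2 = 82/2 = 41, a_5 = floor((29 + 28)/41) = 1.
  m_6 = 41*1 - 28 = 13, d_6 = (866 - 13^2)/41 = 697/41 = 17, a_6 = floor((29 + 13)/17) = 2.
  m_7 = 17*2 - 13 = 21, d_7 = (866 - 21^2)/17 = 425/17 = 25, a_7 = floor((29 + 21)/25) = 2.
  m_8 = 25*2 - 21 = 29, d_8 = (866 - 29^2)/25 = 25/25 = 1, a_8 = floor((29 + 29)/1) = 58.
  m_9 = 1*58 - 29 = 29, d_9 = (866 - 29^2)/1 = 25/1 = 25: (m_9, d_9) = (m_1, d_1) = (29, 25), so from here the quotients repeat a_1, ..., a_8; the period length is 8.
So sqrt(866) = [29; (2, 2, 1, 28, 1, 2, 2, 58)] with period length k = 8.
k is even, so the fundamental solution of x^2 - 866y^2 = 1 is (p_{k-1}, q_{k-1}) = (p_7, q_7); compute convergents through index 7.
Convergents (p_i = a_i*p_{i-1} + p_{i-2}, q_i = a_i*q_{i-1} + q_{i-2} with p_{-2}=0, p_{-1}=1, q_{-2}=1, q_{-1}=0):
  i=0: a_0=29, p_0 = 29*1 + 0 = 29, q_0 = 29*0 + 1 = 1.
  i=1: a_1=2, p_1 = 2*29 + 1 = 59, q_1 = 2*1 + 0 = 2.
  i=2: a_2=2, p_2 = 2*59 + 29 = 147, q_2 = 2*2 + 1 = 5.
  i=3: a_3=1, p_3 = 1*147 + 59 = 206, q_3 = 1*5 + 2 = 7.
  i=4: a_4=28, p_4 = 28*206 + 147 = 5915, q_4 = 28*7 + 5 = 201.
  i=5: a_5=1, p_5 = 1*5915 + 206 = 6121, q_5 = 1*201 + 7 = 208.
  i=6: a_6=2, p_6 = 2*6121 + 5915 = 18157, q_6 = 2*208 + 201 = 617.
  i=7: a_7=2, p_7 = 2*18157 + 6121 = 42435, q_7 = 2*617 + 208 = 1442.
Check: 42435^2 - 866*1442^2 = 1800729225 - 1800729224 = 1, so (x, y) = (42435, 1442) solves the equation, and by the theorem it is the least positive solution.

(x, y) = (42435, 1442)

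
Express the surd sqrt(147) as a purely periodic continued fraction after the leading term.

[12; (8, 24)]

Write x_i = (sqrt(147) + m_i)/d_i with (m_0, d_0) = (0, 1). a_0 = floor(sqrt(147)) = 12, since 12^2 = 144 <= 147 < 169 = 13^2.
Iterate m_{i+1} = d_i*a_i - m_i, d_{i+1} = (147 - m_{i+1}^2)/d_i, a_{i+1} = floor((a_0 + m_{i+1})/d_{i+1}):
  m_1 = 1*12 - 0 = 12, d_1 = (147 - 12^2)/1 = 3/1 = 3, a_1 = floor((12 + 12)/3) = 8.
  m_2 = 3*8 - 12 = 12, d_2 = (147 - 12^2)/3 = 3/3 = 1, a_2 = floor((12 + 12)/1) = 24.
  m_3 = 1*24 - 12 = 12, d_3 = (147 - 12^2)/1 = 3/1 = 3: (m_3, d_3) = (m_1, d_1) = (12, 3), so from here the quotients repeat a_1, a_2; the period length is 2.
Hence the expansion of sqrt(147) is a_0 = 12 followed by the repeating block 8, 24 (period 2).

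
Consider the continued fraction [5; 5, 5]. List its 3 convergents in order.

5/1, 26/5, 135/26

Using the convergent recurrence p_i = a_i*p_{i-1} + p_{i-2}, q_i = a_i*q_{i-1} + q_{i-2} with p_{-2}=0, p_{-1}=1, q_{-2}=1, q_{-1}=0:
  i=0: a_0=5, p_0 = 5*1 + 0 = 5, q_0 = 5*0 + 1 = 1.
  i=1: a_1=5, p_1 = 5*5 + 1 = 26, q_1 = 5*1 + 0 = 5.
  i=2: a_2=5, p_2 = 5*26 + 5 = 135, q_2 = 5*5 + 1 = 26.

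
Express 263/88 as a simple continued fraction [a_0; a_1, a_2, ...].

[2; 1, 87]

Run the Euclidean algorithm on 263 and 88; the successive quotients are the partial quotients a_0, a_1, ... (each step inverts the fractional part left over by the previous one):
  263 = 2*88 + 87, so a_0 = 2.
  88 = 1*87 + 1, so a_1 = 1.
  87 = 87*1 + 0, so a_2 = 87.
The remainder reaches 0 after 3 divisions, so the expansion has 3 partial quotients, read off in order.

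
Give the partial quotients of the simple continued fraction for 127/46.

Run the Euclidean algorithm on 127 and 46; the successive quotients are the partial quotients a_0, a_1, ... (each step inverts the fractional part left over by the previous one):
  127 = 2*46 + 35, so a_0 = 2.
  46 = 1*35 + 11, so a_1 = 1.
  35 = 3*11 + 2, so a_2 = 3.
  11 = 5*2 + 1, so a_3 = 5.
  2 = 2*1 + 0, so a_4 = 2.
The remainder reaches 0 after 5 divisions, so the expansion has 5 partial quotients, read off in order.

[2; 1, 3, 5, 2]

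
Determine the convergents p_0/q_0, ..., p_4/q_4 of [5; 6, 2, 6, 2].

Using the convergent recurrence p_i = a_i*p_{i-1} + p_{i-2}, q_i = a_i*q_{i-1} + q_{i-2} with p_{-2}=0, p_{-1}=1, q_{-2}=1, q_{-1}=0:
  i=0: a_0=5, p_0 = 5*1 + 0 = 5, q_0 = 5*0 + 1 = 1.
  i=1: a_1=6, p_1 = 6*5 + 1 = 31, q_1 = 6*1 + 0 = 6.
  i=2: a_2=2, p_2 = 2*31 + 5 = 67, q_2 = 2*6 + 1 = 13.
  i=3: a_3=6, p_3 = 6*67 + 31 = 433, q_3 = 6*13 + 6 = 84.
  i=4: a_4=2, p_4 = 2*433 + 67 = 933, q_4 = 2*84 + 13 = 181.

5/1, 31/6, 67/13, 433/84, 933/181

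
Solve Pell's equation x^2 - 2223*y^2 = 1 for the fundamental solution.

(x, y) = (85292, 1809)

First expand sqrt(2223) as a continued fraction. With x_i = (sqrt(2223) + m_i)/d_i and (m_0, d_0) = (0, 1): a_0 = floor(sqrt(2223)) = 47, since 47^2 = 2209 <= 2223 < 2304 = 48^2.
Iterate m_{i+1} = d_i*a_i - m_i, d_{i+1} = (2223 - m_{i+1}^2)/d_i, a_{i+1} = floor((a_0 + m_{i+1})/d_{i+1}):
  m_1 = 1*47 - 0 = 47, d_1 = (2223 - 47^2)/1 = 14/1 = 14, a_1 = floor((47 + 47)/14) = 6.
  m_2 = 14*6 - 47 = 37, d_2 = (2223 - 37^2)/14 = 854/14 = 61, a_2 = floor((47 + 37)/61) = 1.
  m_3 = 61*1 - 37 = 24, d_3 = (2223 - 24^2)/61 = 1647/61 = 27, a_3 = floor((47 + 24)/27) = 2.
  m_4 = 27*2 - 24 = 30, d_4 = (2223 - 30^2)/27 = 1323/27 = 49, a_4 = floor((47 + 30)/49) = 1.
  m_5 = 49*1 - 30 = 19, d_5 = (2223 - 19^2)/49 = 1862/49 = 38, a_5 = floor((47 + 19)/38) = 1.
  m_6 = 38*1 - 19 = 19, d_6 = (2223 - 19^2)/38 = 1862/38 = 49, a_6 = floor((47 + 19)/49) = 1.
  m_7 = 49*1 - 19 = 30, d_7 = (2223 - 30^2)/49 = 1323/49 = 27, a_7 = floor((47 + 30)/27) = 2.
  m_8 = 27*2 - 30 = 24, d_8 = (2223 - 24^2)/27 = 1647/27 = 61, a_8 = floor((47 + 24)/61) = 1.
  m_9 = 61*1 - 24 = 37, d_9 = (2223 - 37^2)/61 = 854/61 = 14, a_9 = floor((47 + 37)/14) = 6.
  m_10 = 14*6 - 37 = 47, d_10 = (2223 - 47^2)/14 = 14/14 = 1, a_10 = floor((47 + 47)/1) = 94.
  m_11 = 1*94 - 47 = 47, d_11 = (2223 - 47^2)/1 = 14/1 = 14: (m_11, d_11) = (m_1, d_1) = (47, 14), so from here the quotients repeat a_1, ..., a_10; the period length is 10.
So sqrt(2223) = [47; (6, 1, 2, 1, 1, 1, 2, 1, 6, 94)] with period length k = 10.
k is even, so the fundamental solution of x^2 - 2223y^2 = 1 is (p_{k-1}, q_{k-1}) = (p_9, q_9); compute convergents through index 9.
Convergents (p_i = a_i*p_{i-1} + p_{i-2}, q_i = a_i*q_{i-1} + q_{i-2} with p_{-2}=0, p_{-1}=1, q_{-2}=1, q_{-1}=0):
  i=0: a_0=47, p_0 = 47*1 + 0 = 47, q_0 = 47*0 + 1 = 1.
  i=1: a_1=6, p_1 = 6*47 + 1 = 283, q_1 = 6*1 + 0 = 6.
  i=2: a_2=1, p_2 = 1*283 + 47 = 330, q_2 = 1*6 + 1 = 7.
  i=3: a_3=2, p_3 = 2*330 + 283 = 943, q_3 = 2*7 + 6 = 20.
  i=4: a_4=1, p_4 = 1*943 + 330 = 1273, q_4 = 1*20 + 7 = 27.
  i=5: a_5=1, p_5 = 1*1273 + 943 = 2216, q_5 = 1*27 + 20 = 47.
  i=6: a_6=1, p_6 = 1*2216 + 1273 = 3489, q_6 = 1*47 + 27 = 74.
  i=7: a_7=2, p_7 = 2*3489 + 2216 = 9194, q_7 = 2*74 + 47 = 195.
  i=8: a_8=1, p_8 = 1*9194 + 3489 = 12683, q_8 = 1*195 + 74 = 269.
  i=9: a_9=6, p_9 = 6*12683 + 9194 = 85292, q_9 = 6*269 + 195 = 1809.
Check: 85292^2 - 2223*1809^2 = 7274725264 - 7274725263 = 1, so (x, y) = (85292, 1809) solves the equation, and by the theorem it is the least positive solution.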